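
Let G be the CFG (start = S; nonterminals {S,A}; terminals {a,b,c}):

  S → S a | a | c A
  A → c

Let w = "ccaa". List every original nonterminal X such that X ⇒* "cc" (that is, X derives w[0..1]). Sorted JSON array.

CNF form of G:
  S -> S T0 | T1 A | a
  A -> c
  T0 -> a
  T1 -> c

CYK table (by increasing span) — only the sub-triangle for w[0..1]:
  [0..0]={A,T1}  "c"  orig:{A}
  [1..1]={A,T1}  "c"  orig:{A}
  [0..1]={S}  "cc"

Original NTs in T[0,1] deriving "cc": ["S"]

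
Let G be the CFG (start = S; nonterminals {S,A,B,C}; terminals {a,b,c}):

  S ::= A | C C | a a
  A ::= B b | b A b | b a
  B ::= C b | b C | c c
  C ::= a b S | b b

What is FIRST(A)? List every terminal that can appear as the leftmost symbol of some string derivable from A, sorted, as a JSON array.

FIRST iteration:
round 1:
  A via A→b A b: +{b}
  B via B→b C: +{b}
  B via B→c c: +{c}
  C via C→a b S: +{a}
  C via C→b b: +{b}
  S via S→A: +{b}
  S via S→C C: +{a}
  FIRST[S]={a,b}  FIRST[A]={b}  FIRST[B]={b,c}  FIRST[C]={a,b}
round 2:
  A via A→B b: +{c}
  B via B→C b: +{a}
  S via S→A: +{c}
  FIRST[S]={a,b,c}  FIRST[A]={b,c}  FIRST[B]={a,b,c}  FIRST[C]={a,b}
round 3:
  A via A→B b: +{a}
  FIRST[S]={a,b,c}  FIRST[A]={a,b,c}  FIRST[B]={a,b,c}  FIRST[C]={a,b}
round 4: (stable)
  FIRST[S]={a,b,c}  FIRST[A]={a,b,c}  FIRST[B]={a,b,c}  FIRST[C]={a,b}

FIRST(A) = ["a", "b", "c"]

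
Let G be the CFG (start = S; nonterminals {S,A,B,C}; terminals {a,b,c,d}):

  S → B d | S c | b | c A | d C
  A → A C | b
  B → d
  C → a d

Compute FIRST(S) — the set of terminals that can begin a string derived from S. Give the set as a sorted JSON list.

FIRST sets, iterate to fixpoint:
iter 1:
  A via A→b: +{b}
  B via B→d: +{d}
  C via C→a d: +{a}
  S via S→B d: +{d}
  S via S→b: +{b}
  S via S→c A: +{c}
  FIRST[S]={b,c,d}  FIRST[A]={b}  FIRST[B]={d}  FIRST[C]={a}
iter 2: (no change)
  FIRST[S]={b,c,d}  FIRST[A]={b}  FIRST[B]={d}  FIRST[C]={a}

FIRST(S) = ["b", "c", "d"]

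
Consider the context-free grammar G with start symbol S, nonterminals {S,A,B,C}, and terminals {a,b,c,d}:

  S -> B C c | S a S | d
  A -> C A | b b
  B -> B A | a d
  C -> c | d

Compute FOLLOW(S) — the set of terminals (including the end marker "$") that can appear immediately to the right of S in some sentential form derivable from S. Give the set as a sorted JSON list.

FIRST sets, iterate to fixpoint:
iter 1:
  A via A→b b: +{b}
  B via B→a d: +{a}
  C via C→c: +{c}
  C via C→d: +{d}
  S via S→B C c: +{a}
  S via S→d: +{d}
  FIRST[S]={a,d}  FIRST[A]={b}  FIRST[B]={a}  FIRST[C]={c,d}
iter 2:
  A via A→C A: +{c,d}
  FIRST[S]={a,d}  FIRST[A]={b,c,d}  FIRST[B]={a}  FIRST[C]={c,d}
iter 3: (no change)
  FIRST[S]={a,d}  FIRST[A]={b,c,d}  FIRST[B]={a}  FIRST[C]={c,d}

Compute FOLLOW by fixpoint:
FOLLOW(S) := {$}
[1]
  A→C A: FOLLOW(C) ⊇ FIRST(A) = {b,c,d}; new: +{b,c,d}
  B→B A: FOLLOW(B) ⊇ FIRST(A) = {b,c,d}; new: +{b,c,d}
  B→B A: FOLLOW(A) ⊇ FOLLOW(B) ⊇ {b,c,d}; new: +{b,c,d}
  S→S a S: FOLLOW(S) ⊇ FIRST(a) = {a}; new: +{a}
  FOLLOW[S]={$,a}  FOLLOW[A]={b,c,d}  FOLLOW[B]={b,c,d}  FOLLOW[C]={b,c,d}
[2] — fixpoint
  FOLLOW[S]={$,a}  FOLLOW[A]={b,c,d}  FOLLOW[B]={b,c,d}  FOLLOW[C]={b,c,d}

FOLLOW(S) = ["$", "a"]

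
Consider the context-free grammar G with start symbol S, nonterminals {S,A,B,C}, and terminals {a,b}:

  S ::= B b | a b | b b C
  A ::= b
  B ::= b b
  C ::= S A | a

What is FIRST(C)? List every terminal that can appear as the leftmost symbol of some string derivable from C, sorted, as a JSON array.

FIRST sets, iterate to fixpoint:
[1]
  A via A→b: +{b}
  B via B→b b: +{b}
  C via C→a: +{a}
  S via S→B b: +{b}
  S via S→a b: +{a}
  S: {a,b}  A: {b}  B: {b}  C: {a}
[2]
  C via C→S A: +{b}
  S: {a,b}  A: {b}  B: {b}  C: {a,b}
[3] — fixpoint
  S: {a,b}  A: {b}  B: {b}  C: {a,b}

FIRST(C) = ["a", "b"]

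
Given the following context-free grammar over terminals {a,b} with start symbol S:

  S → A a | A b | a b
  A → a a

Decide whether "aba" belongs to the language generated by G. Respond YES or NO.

Convert to CNF:
  S -> A T0 | A T1 | T0 T1
  A -> T0 T0
  T0 -> a
  T1 -> b

CYK table (by increasing span):
  [0..0]={T0}  "a"  orig:{}
  [1..1]={T1}  "b"  orig:{}
  [2..2]={T0}  "a"  orig:{}
  [0..1]={S}  "ab"
  [1..2]=∅  "ba"
  [0..2]=∅  "aba"

S ∉ T[0,2] ⇒ NO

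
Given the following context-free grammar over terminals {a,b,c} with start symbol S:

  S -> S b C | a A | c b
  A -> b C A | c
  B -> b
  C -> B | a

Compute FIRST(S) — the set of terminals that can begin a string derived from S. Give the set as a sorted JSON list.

Compute FIRST by fixpoint:
iter 1:
  A via A→b C A: +{b}
  A via A→c: +{c}
  B via B→b: +{b}
  C via C→B: +{b}
  C via C→a: +{a}
  S via S→a A: +{a}
  S via S→c b: +{c}
  S: {a,c}  A: {b,c}  B: {b}  C: {a,b}
iter 2: — fixpoint
  S: {a,c}  A: {b,c}  B: {b}  C: {a,b}

FIRST(S) = ["a", "c"]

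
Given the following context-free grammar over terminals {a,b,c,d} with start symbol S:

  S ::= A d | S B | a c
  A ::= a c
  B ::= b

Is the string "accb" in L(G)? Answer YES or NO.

CNF form of G:
  S -> A T2 | S B | T0 T1
  A -> T0 T1
  B -> b
  T0 -> a
  T1 -> c
  T2 -> d

CYK table (by increasing span):
  [0..0]={T0}  "a"  orig:{}
  [1..1]={T1}  "c"  orig:{}
  [2..2]={T1}  "c"  orig:{}
  [3..3]={B}  "b"
  [0..1]={A,S}  "ac"
  [1..2]=∅  "cc"
  [2..3]=∅  "cb"
  [0..2]=∅  "acc"
  [1..3]=∅  "ccb"
  [0..3]=∅  "accb"

S ∉ T[0,3] ⇒ NO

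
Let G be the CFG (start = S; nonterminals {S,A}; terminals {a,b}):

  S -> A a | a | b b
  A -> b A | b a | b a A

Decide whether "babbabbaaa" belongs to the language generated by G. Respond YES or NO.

CNF form of G:
  S -> A T1 | T0 T0 | a
  A -> T0 A | T0 T1 | T0 X2
  T0 -> b
  T1 -> a
  X2 -> T1 A

CYK fill:
  [0..0]={T0}  "b"  orig:{}
  [1..1]={S,T1}  "a"  orig:{S}
  [2..2]={T0}  "b"  orig:{}
  [3..3]={T0}  "b"  orig:{}
  [4..4]={S,T1}  "a"  orig:{S}
  [5..5]={T0}  "b"  orig:{}
  [6..6]={T0}  "b"  orig:{}
  [7..7]={S,T1}  "a"  orig:{S}
  [8..8]={S,T1}  "a"  orig:{S}
  [9..9]={S,T1}  "a"  orig:{S}
  [0..1]={A}  "ba"
  [1..2]=∅  "ab"
  [2..3]={S}  "bb"
  [3..4]={A}  "ba"
  [4..5]=∅  "ab"
  [5..6]={S}  "bb"
  [6..7]={A}  "ba"
  [7..8]=∅  "aa"
  [8..9]=∅  "aa"
  [0..2]=∅  "bab"
  [1..3]=∅  "abb"
  [2..4]={A}  "bba"
  [3..5]=∅  "bab"
  [4..6]=∅  "abb"
  [5..7]={A}  "bba"
  [6..8]={S}  "baa"
  [7..9]=∅  "aaa"
  [0..3]=∅  "babb"
  [1..4]={X2}  "abba"  orig:{}
  [2..5]=∅  "bbab"
  [3..6]=∅  "babb"
  [4..7]={X2}  "abba"  orig:{}
  [5..8]={S}  "bbaa"
  [6..9]=∅  "baaa"
  [0..4]={A}  "babba"
  [1..5]=∅  "abbab"
  [2..6]=∅  "bbabb"
  [3..7]={A}  "babba"
  [4..8]=∅  "abbaa"
  [5..9]=∅  "bbaaa"
  [0..5]=∅  "babbab"
  [1..6]=∅  "abbabb"
  [2..7]={A}  "bbabba"
  [3..8]={S}  "babbaa"
  [4..9]=∅  "abbaaa"
  [0..6]=∅  "babbabb"
  [1..7]={X2}  "abbabba"  orig:{}
  [2..8]={S}  "bbabbaa"
  [3..9]=∅  "babbaaa"
  [0..7]={A}  "babbabba"
  [1..8]=∅  "abbabbaa"
  [2..9]=∅  "bbabbaaa"
  [0..8]={S}  "babbabbaa"
  [1..9]=∅  "abbabbaaa"
  [0..9]=∅  "babbabbaaa"

S ∉ T[0,9] ⇒ NO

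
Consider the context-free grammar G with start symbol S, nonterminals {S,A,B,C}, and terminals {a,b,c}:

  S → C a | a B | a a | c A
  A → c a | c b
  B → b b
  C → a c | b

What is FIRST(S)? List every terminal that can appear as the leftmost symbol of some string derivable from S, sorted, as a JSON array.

FIRST iteration:
pass 1:
  A via A→c a: +{c}
  B via B→b b: +{b}
  C via C→a c: +{a}
  C via C→b: +{b}
  S via S→C a: +{a,b}
  S via S→c A: +{c}
  FIRST[S]={a,b,c}  FIRST[A]={c}  FIRST[B]={b}  FIRST[C]={a,b}
pass 2: — fixpoint
  FIRST[S]={a,b,c}  FIRST[A]={c}  FIRST[B]={b}  FIRST[C]={a,b}

FIRST(S) = ["a", "b", "c"]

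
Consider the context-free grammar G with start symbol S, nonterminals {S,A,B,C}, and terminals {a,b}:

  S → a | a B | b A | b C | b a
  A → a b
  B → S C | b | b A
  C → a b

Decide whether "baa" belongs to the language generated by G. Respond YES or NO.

Convert to CNF:
  S -> T0 B | T1 A | T1 C | T1 T0 | a
  A -> T0 T1
  B -> S C | T1 A | b
  C -> T0 T1
  T0 -> a
  T1 -> b

CYK table (by increasing span):
  cell(0,0) b: {B,T1}  orig:{B}
  cell(1,1) a: {S,T0}  orig:{S}
  cell(2,2) a: {S,T0}  orig:{S}
  cell(0,1) ba: {S}
  cell(1,2) aa: ∅
  cell(0,2) baa: ∅

S ∉ T[0,2] ⇒ NO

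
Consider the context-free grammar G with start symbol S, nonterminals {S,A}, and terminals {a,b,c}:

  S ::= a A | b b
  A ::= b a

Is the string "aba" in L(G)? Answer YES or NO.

Convert to CNF:
  S -> T0 T0 | T1 A
  A -> T0 T1
  T0 -> b
  T1 -> a

CYK table (by increasing span):
  [0..0]={T1}  "a"  orig:{}
  [1..1]={T0}  "b"  orig:{}
  [2..2]={T1}  "a"  orig:{}
  [0..1]=∅  "ab"
  [1..2]={A}  "ba"
  [0..2]={S}  "aba"

S ∈ T[0,2] ⇒ YES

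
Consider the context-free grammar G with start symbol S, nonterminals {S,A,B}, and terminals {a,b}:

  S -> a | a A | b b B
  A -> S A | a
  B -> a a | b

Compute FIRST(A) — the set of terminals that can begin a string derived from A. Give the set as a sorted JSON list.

Compute FIRST by fixpoint:
pass 1:
  A via A→a: +{a}
  B via B→a a: +{a}
  B via B→b: +{b}
  S via S→a: +{a}
  S via S→b b B: +{b}
  FIRST(S)={a,b}  FIRST(A)={a}  FIRST(B)={a,b}
pass 2:
  A via A→S A: +{b}
  FIRST(S)={a,b}  FIRST(A)={a,b}  FIRST(B)={a,b}
pass 3: (no change)
  FIRST(S)={a,b}  FIRST(A)={a,b}  FIRST(B)={a,b}

FIRST(A) = ["a", "b"]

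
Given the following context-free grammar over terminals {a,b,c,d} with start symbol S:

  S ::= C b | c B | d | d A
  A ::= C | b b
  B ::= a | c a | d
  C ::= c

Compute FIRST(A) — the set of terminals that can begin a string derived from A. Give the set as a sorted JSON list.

Compute FIRST by fixpoint:
round 1:
  A via A→b b: +{b}
  B via B→a: +{a}
  B via B→c a: +{c}
  B via B→d: +{d}
  C via C→c: +{c}
  S via S→C b: +{c}
  S via S→d: +{d}
  FIRST[S]={c,d}  FIRST[A]={b}  FIRST[B]={a,c,d}  FIRST[C]={c}
round 2:
  A via A→C: +{c}
  FIRST[S]={c,d}  FIRST[A]={b,c}  FIRST[B]={a,c,d}  FIRST[C]={c}
round 3: (no change)
  FIRST[S]={c,d}  FIRST[A]={b,c}  FIRST[B]={a,c,d}  FIRST[C]={c}

FIRST(A) = ["b", "c"]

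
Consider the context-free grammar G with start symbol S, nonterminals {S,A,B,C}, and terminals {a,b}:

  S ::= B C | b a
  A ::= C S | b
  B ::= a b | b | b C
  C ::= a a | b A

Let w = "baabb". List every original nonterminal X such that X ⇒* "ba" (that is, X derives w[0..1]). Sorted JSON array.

CNF form of G:
  S -> B C | T1 T0
  A -> C S | b
  B -> T0 T1 | T1 C | b
  C -> T0 T0 | T1 A
  T0 -> a
  T1 -> b

CYK table (by increasing span) (cells [i..j] with 0 ≤ i ≤ j ≤ 1 only):
  cell(0,0) b: {A,B,T1}  orig:{A,B}
  cell(1,1) a: {T0}  orig:{}
  cell(0,1) ba: {S}

Original NTs in T[0,1] deriving "ba": ["S"]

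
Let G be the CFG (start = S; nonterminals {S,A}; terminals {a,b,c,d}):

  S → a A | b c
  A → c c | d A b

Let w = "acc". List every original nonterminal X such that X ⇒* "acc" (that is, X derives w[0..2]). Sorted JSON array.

Convert to CNF:
  S -> T2 T0 | T3 A
  A -> T0 T0 | T1 X4
  T0 -> c
  T1 -> d
  T2 -> b
  T3 -> a
  X4 -> A T2

CYK fill — only the sub-triangle for w[0..2]:
  [0..0]={T3}  "a"  orig:{}
  [1..1]={T0}  "c"  orig:{}
  [2..2]={T0}  "c"  orig:{}
  [0..1]=∅  "ac"
  [1..2]={A}  "cc"
  [0..2]={S}  "acc"

Original NTs in T[0,2] deriving "acc": ["S"]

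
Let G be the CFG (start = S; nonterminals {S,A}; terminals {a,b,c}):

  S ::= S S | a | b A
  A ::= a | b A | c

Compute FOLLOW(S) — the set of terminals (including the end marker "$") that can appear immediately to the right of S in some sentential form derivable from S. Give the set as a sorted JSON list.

Compute FIRST by fixpoint:
round 1:
  A via A→a: +{a}
  A via A→b A: +{b}
  A via A→c: +{c}
  S via S→a: +{a}
  S via S→b A: +{b}
  FIRST(S)={a,b}  FIRST(A)={a,b,c}
round 2: (no change)
  FIRST(S)={a,b}  FIRST(A)={a,b,c}

FOLLOW sets:
FOLLOW(S) := {$}
round 1:
  S→S S: FOLLOW(S) ⊇ FIRST(S) = {a,b}; new: +{a,b}
  S→b A: FOLLOW(A) ⊇ FOLLOW(S) ⊇ {$,a,b}; new: +{$,a,b}
  S: {$,a,b}  A: {$,a,b}
round 2: done
  S: {$,a,b}  A: {$,a,b}

FOLLOW(S) = ["$", "a", "b"]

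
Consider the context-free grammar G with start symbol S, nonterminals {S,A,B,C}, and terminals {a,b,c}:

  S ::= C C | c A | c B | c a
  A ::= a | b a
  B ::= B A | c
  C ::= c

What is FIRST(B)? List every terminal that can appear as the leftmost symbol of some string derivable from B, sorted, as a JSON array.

FIRST iteration:
iter 1:
  A via A→a: +{a}
  A via A→b a: +{b}
  B via B→c: +{c}
  C via C→c: +{c}
  S via S→C C: +{c}
  FIRST(S)={c}  FIRST(A)={a,b}  FIRST(B)={c}  FIRST(C)={c}
iter 2: done
  FIRST(S)={c}  FIRST(A)={a,b}  FIRST(B)={c}  FIRST(C)={c}

FIRST(B) = ["c"]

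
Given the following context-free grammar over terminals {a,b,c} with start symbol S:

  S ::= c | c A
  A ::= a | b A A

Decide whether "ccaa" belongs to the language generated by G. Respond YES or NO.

Convert to CNF:
  S -> T1 A | c
  A -> T0 X2 | a
  T0 -> b
  T1 -> c
  X2 -> A A

Fill CYK table bottom-up:
  T[0,0] 'c' = {S,T1}  orig:{S}
  T[1,1] 'c' = {S,T1}  orig:{S}
  T[2,2] 'a' = {A}
  T[3,3] 'a' = {A}
  T[0,1] 'cc' = ∅
  T[1,2] 'ca' = {S}
  T[2,3] 'aa' = {X2}  orig:{}
  T[0,2] 'cca' = ∅
  T[1,3] 'caa' = ∅
  T[0,3] 'ccaa' = ∅

S ∉ T[0,3] ⇒ NO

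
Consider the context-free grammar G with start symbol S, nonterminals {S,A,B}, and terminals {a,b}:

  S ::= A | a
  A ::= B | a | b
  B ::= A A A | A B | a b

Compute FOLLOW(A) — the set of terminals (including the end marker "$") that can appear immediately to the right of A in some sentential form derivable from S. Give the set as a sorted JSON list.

Compute FIRST by fixpoint:
pass 1:
  A via A→a: +{a}
  A via A→b: +{b}
  B via B→A A A: +{a,b}
  S via S→A: +{a,b}
  S: {a,b}  A: {a,b}  B: {a,b}
pass 2: — fixpoint
  S: {a,b}  A: {a,b}  B: {a,b}

FOLLOW sets:
initialize: $ ∈ FOLLOW(S)
iter 1:
  B→A A A: FOLLOW(A) ⊇ FIRST(A) = {a,b}; new: +{a,b}
  S→A: FOLLOW(A) ⊇ FOLLOW(S) ⊇ {$}; new: +{$}
  FOLLOW(S)={$}  FOLLOW(A)={$,a,b}  FOLLOW(B)={}
iter 2:
  A→B: FOLLOW(B) ⊇ FOLLOW(A) ⊇ {$,a,b}; new: +{$,a,b}
  FOLLOW(S)={$}  FOLLOW(A)={$,a,b}  FOLLOW(B)={$,a,b}
iter 3: (stable)
  FOLLOW(S)={$}  FOLLOW(A)={$,a,b}  FOLLOW(B)={$,a,b}

FOLLOW(A) = ["$", "a", "b"]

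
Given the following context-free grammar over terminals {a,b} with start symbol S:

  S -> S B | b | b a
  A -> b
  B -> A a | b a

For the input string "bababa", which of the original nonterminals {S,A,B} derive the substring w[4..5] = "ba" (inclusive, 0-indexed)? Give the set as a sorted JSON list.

CNF form of G:
  S -> S B | T1 T0 | b
  A -> b
  B -> A T0 | T1 T0
  T0 -> a
  T1 -> b

CYK fill — only the sub-triangle for w[4..5]:
  cell(4,4) b: {A,S,T1}  orig:{A,S}
  cell(5,5) a: {T0}  orig:{}
  cell(4,5) ba: {B,S}

Original NTs in T[4,5] deriving "ba": ["B", "S"]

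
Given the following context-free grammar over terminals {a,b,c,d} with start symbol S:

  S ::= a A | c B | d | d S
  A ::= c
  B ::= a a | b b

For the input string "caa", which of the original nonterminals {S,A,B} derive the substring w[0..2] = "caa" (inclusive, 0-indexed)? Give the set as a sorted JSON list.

Convert to CNF:
  S -> T0 A | T2 B | T3 S | d
  A -> c
  B -> T0 T0 | T1 T1
  T0 -> a
  T1 -> b
  T2 -> c
  T3 -> d

CYK fill, restricted to cells inside w[0..2]:
  cell(0,0) c: {A,T2}  orig:{A}
  cell(1,1) a: {T0}  orig:{}
  cell(2,2) a: {T0}  orig:{}
  cell(0,1) ca: ∅
  cell(1,2) aa: {B}
  cell(0,2) caa: {S}

Original NTs in T[0,2] deriving "caa": ["S"]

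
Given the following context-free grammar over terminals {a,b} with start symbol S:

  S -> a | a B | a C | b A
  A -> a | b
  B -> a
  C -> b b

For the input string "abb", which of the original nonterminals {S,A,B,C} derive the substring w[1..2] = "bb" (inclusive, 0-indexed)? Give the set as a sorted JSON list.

CNF form of G:
  S -> T0 A | T1 B | T1 C | a
  A -> a | b
  B -> a
  C -> T0 T0
  T0 -> b
  T1 -> a

Fill CYK table bottom-up (cells [i..j] with 1 ≤ i ≤ j ≤ 2 only):
  [1..1]={A,T0}  "b"  orig:{A}
  [2..2]={A,T0}  "b"  orig:{A}
  [1..2]={C,S}  "bb"

Original NTs in T[1,2] deriving "bb": ["C", "S"]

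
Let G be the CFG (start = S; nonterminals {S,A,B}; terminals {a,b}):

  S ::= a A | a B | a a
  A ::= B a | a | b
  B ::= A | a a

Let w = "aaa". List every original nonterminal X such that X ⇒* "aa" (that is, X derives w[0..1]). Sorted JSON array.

CNF form of G:
  S -> T0 A | T0 B | T0 T0
  A -> B T0 | a | b
  B -> B T0 | T0 T0 | a | b
  T0 -> a

CYK table (by increasing span), restricted to cells inside w[0..1]:
  [0..0]={A,B,T0}  "a"  orig:{A,B}
  [1..1]={A,B,T0}  "a"  orig:{A,B}
  [0..1]={A,B,S}  "aa"

Original NTs in T[0,1] deriving "aa": ["A", "B", "S"]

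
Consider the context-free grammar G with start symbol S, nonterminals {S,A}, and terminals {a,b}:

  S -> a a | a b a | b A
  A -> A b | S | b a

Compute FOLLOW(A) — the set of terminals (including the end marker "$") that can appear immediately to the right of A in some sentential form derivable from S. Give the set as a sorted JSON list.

FIRST sets, iterate to fixpoint:
iter 1:
  A via A→b a: +{b}
  S via S→a a: +{a}
  S via S→b A: +{b}
  FIRST[S]={a,b}  FIRST[A]={b}
iter 2:
  A via A→S: +{a}
  FIRST[S]={a,b}  FIRST[A]={a,b}
iter 3: done
  FIRST[S]={a,b}  FIRST[A]={a,b}

FOLLOW sets:
FOLLOW(S) := {$}
[1]
  A→A b: FOLLOW(A) ⊇ FIRST(b) = {b}; new: +{b}
  A→S: FOLLOW(S) ⊇ FOLLOW(A) ⊇ {b}; new: +{b}
  S→b A: FOLLOW(A) ⊇ FOLLOW(S) ⊇ {$,b}; new: +{$}
  FOLLOW[S]={$,b}  FOLLOW[A]={$,b}
[2] done
  FOLLOW[S]={$,b}  FOLLOW[A]={$,b}

FOLLOW(A) = ["$", "b"]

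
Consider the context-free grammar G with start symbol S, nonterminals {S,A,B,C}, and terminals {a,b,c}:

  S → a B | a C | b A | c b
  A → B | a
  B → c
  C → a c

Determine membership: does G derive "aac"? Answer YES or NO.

Convert to CNF:
  S -> T0 B | T0 C | T1 T2 | T2 A
  A -> a | c
  B -> c
  C -> T0 T1
  T0 -> a
  T1 -> c
  T2 -> b

CYK fill:
  T[0,0] 'a' = {A,T0}  orig:{A}
  T[1,1] 'a' = {A,T0}  orig:{A}
  T[2,2] 'c' = {A,B,T1}  orig:{A,B}
  T[0,1] 'aa' = ∅
  T[1,2] 'ac' = {C,S}
  T[0,2] 'aac' = {S}

S ∈ T[0,2] ⇒ YES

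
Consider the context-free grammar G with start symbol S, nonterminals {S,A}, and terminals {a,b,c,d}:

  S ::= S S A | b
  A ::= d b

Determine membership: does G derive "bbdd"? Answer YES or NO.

Convert to CNF:
  S -> S X2 | b
  A -> T0 T1
  T0 -> d
  T1 -> b
  X2 -> S A

Fill CYK table bottom-up:
  T[0,0] 'b' = {S,T1}  orig:{S}
  T[1,1] 'b' = {S,T1}  orig:{S}
  T[2,2] 'd' = {T0}  orig:{}
  T[3,3] 'd' = {T0}  orig:{}
  T[0,1] 'bb' = ∅
  T[1,2] 'bd' = ∅
  T[2,3] 'dd' = ∅
  T[0,2] 'bbd' = ∅
  T[1,3] 'bdd' = ∅
  T[0,3] 'bbdd' = ∅

S ∉ T[0,3] ⇒ NO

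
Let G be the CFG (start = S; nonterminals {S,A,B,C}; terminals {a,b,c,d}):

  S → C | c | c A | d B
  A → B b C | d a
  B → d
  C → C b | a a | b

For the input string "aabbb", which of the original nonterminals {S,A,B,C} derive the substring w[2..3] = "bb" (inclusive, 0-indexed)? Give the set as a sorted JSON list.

CNF form of G:
  S -> C T0 | T1 B | T2 T2 | T3 A | b | c
  A -> B X4 | T1 T2
  B -> d
  C -> C T0 | T2 T2 | b
  T0 -> b
  T1 -> d
  T2 -> a
  T3 -> c
  X4 -> T0 C

CYK table (by increasing span) — only the sub-triangle for w[2..3]:
  T[2,2] 'b' = {C,S,T0}  orig:{C,S}
  T[3,3] 'b' = {C,S,T0}  orig:{C,S}
  T[2,3] 'bb' = {C,S,X4}  orig:{C,S}

Original NTs in T[2,3] deriving "bb": ["C", "S"]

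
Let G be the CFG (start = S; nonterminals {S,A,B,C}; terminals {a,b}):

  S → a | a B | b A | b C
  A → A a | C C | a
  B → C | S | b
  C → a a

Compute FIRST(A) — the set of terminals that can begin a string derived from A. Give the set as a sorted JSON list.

FIRST sets, iterate to fixpoint:
pass 1:
  A via A→a: +{a}
  B via B→b: +{b}
  C via C→a a: +{a}
  S via S→a: +{a}
  S via S→b A: +{b}
  S: {a,b}  A: {a}  B: {b}  C: {a}
pass 2:
  B via B→C: +{a}
  S: {a,b}  A: {a}  B: {a,b}  C: {a}
pass 3: done
  S: {a,b}  A: {a}  B: {a,b}  C: {a}

FIRST(A) = ["a"]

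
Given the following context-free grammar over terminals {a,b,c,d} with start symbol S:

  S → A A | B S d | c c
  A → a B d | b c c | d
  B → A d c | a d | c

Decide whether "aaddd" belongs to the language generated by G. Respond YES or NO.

Convert to CNF:
  S -> A A | B X7 | T3 T3
  A -> T0 X4 | T2 X5 | d
  B -> A X6 | T0 T1 | c
  T0 -> a
  T1 -> d
  T2 -> b
  T3 -> c
  X4 -> B T1
  X5 -> T3 T3
  X6 -> T1 T3
  X7 -> S T1

CYK table (by increasing span):
  [0..0]={T0}  "a"  orig:{}
  [1..1]={T0}  "a"  orig:{}
  [2..2]={A,T1}  "d"  orig:{A}
  [3..3]={A,T1}  "d"  orig:{A}
  [4..4]={A,T1}  "d"  orig:{A}
  [0..1]=∅  "aa"
  [1..2]={B}  "ad"
  [2..3]={S}  "dd"
  [3..4]={S}  "dd"
  [0..2]=∅  "aad"
  [1..3]={X4}  "add"  orig:{}
  [2..4]={X7}  "ddd"  orig:{}
  [0..3]={A}  "aadd"
  [1..4]=∅  "addd"
  [0..4]={S}  "aaddd"

S ∈ T[0,4] ⇒ YES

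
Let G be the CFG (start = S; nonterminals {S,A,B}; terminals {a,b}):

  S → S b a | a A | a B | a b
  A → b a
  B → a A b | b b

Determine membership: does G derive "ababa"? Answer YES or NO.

Convert to CNF:
  S -> S X3 | T1 A | T1 B | T1 T0
  A -> T0 T1
  B -> T0 T0 | T1 X2
  T0 -> b
  T1 -> a
  X2 -> A T0
  X3 -> T0 T1

CYK table (by increasing span):
  [0..0]={T1}  "a"  orig:{}
  [1..1]={T0}  "b"  orig:{}
  [2..2]={T1}  "a"  orig:{}
  [3..3]={T0}  "b"  orig:{}
  [4..4]={T1}  "a"  orig:{}
  [0..1]={S}  "ab"
  [1..2]={A,X3}  "ba"  orig:{A}
  [2..3]={S}  "ab"
  [3..4]={A,X3}  "ba"  orig:{A}
  [0..2]={S}  "aba"
  [1..3]={X2}  "bab"  orig:{}
  [2..4]={S}  "aba"
  [0..3]={B}  "abab"
  [1..4]=∅  "baba"
  [0..4]={S}  "ababa"

S ∈ T[0,4] ⇒ YES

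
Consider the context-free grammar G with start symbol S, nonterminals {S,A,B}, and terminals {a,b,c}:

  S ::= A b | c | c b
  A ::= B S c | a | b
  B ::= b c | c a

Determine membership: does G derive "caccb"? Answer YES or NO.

Convert to CNF:
  S -> A T1 | T0 T1 | c
  A -> B X3 | a | b
  B -> T0 T2 | T1 T0
  T0 -> c
  T1 -> b
  T2 -> a
  X3 -> S T0

CYK fill:
  [0..0]={S,T0}  "c"  orig:{S}
  [1..1]={A,T2}  "a"  orig:{A}
  [2..2]={S,T0}  "c"  orig:{S}
  [3..3]={S,T0}  "c"  orig:{S}
  [4..4]={A,T1}  "b"  orig:{A}
  [0..1]={B}  "ca"
  [1..2]=∅  "ac"
  [2..3]={X3}  "cc"  orig:{}
  [3..4]={S}  "cb"
  [0..2]=∅  "cac"
  [1..3]=∅  "acc"
  [2..4]=∅  "ccb"
  [0..3]={A}  "cacc"
  [1..4]=∅  "accb"
  [0..4]={S}  "caccb"

S ∈ T[0,4] ⇒ YES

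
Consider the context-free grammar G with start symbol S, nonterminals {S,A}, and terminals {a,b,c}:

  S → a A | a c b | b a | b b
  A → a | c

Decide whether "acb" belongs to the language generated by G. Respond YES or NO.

CNF form of G:
  S -> T0 A | T0 X3 | T2 T0 | T2 T2
  A -> a | c
  T0 -> a
  T1 -> c
  T2 -> b
  X3 -> T1 T2

CYK table (by increasing span):
  T[0,0] 'a' = {A,T0}  orig:{A}
  T[1,1] 'c' = {A,T1}  orig:{A}
  T[2,2] 'b' = {T2}  orig:{}
  T[0,1] 'ac' = {S}
  T[1,2] 'cb' = {X3}  orig:{}
  T[0,2] 'acb' = {S}

S ∈ T[0,2] ⇒ YES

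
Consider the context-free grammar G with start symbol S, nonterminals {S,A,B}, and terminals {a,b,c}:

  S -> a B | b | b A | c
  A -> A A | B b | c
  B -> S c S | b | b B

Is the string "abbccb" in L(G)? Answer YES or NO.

CNF form of G:
  S -> T0 A | T2 B | b | c
  A -> A A | B T0 | c
  B -> S X3 | T0 B | b
  T0 -> b
  T1 -> c
  T2 -> a
  X3 -> T1 S

CYK fill:
  [0..0]={T2}  "a"  orig:{}
  [1..1]={B,S,T0}  "b"  orig:{B,S}
  [2..2]={B,S,T0}  "b"  orig:{B,S}
  [3..3]={A,S,T1}  "c"  orig:{A,S}
  [4..4]={A,S,T1}  "c"  orig:{A,S}
  [5..5]={B,S,T0}  "b"  orig:{B,S}
  [0..1]={S}  "ab"
  [1..2]={A,B}  "bb"
  [2..3]={S}  "bc"
  [3..4]={A,X3}  "cc"  orig:{A}
  [4..5]={X3}  "cb"  orig:{}
  [0..2]={S}  "abb"
  [1..3]={A}  "bbc"
  [2..4]={B,S}  "bcc"
  [3..5]={B}  "ccb"
  [0..3]=∅  "abbc"
  [1..4]={A,B}  "bbcc"
  [2..5]={A,B}  "bccb"
  [0..4]={B,S}  "abbcc"
  [1..5]={A,B,S}  "bbccb"
  [0..5]={A,S}  "abbccb"

S ∈ T[0,5] ⇒ YES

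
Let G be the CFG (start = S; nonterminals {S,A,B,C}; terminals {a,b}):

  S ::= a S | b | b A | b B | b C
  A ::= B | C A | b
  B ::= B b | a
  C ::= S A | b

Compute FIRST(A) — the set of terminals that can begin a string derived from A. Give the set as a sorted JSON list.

FIRST sets, iterate to fixpoint:
[1]
  A via A→b: +{b}
  B via B→a: +{a}
  C via C→b: +{b}
  S via S→a S: +{a}
  S via S→b: +{b}
  FIRST(S)={a,b}  FIRST(A)={b}  FIRST(B)={a}  FIRST(C)={b}
[2]
  A via A→B: +{a}
  C via C→S A: +{a}
  FIRST(S)={a,b}  FIRST(A)={a,b}  FIRST(B)={a}  FIRST(C)={a,b}
[3] (stable)
  FIRST(S)={a,b}  FIRST(A)={a,b}  FIRST(B)={a}  FIRST(C)={a,b}

FIRST(A) = ["a", "b"]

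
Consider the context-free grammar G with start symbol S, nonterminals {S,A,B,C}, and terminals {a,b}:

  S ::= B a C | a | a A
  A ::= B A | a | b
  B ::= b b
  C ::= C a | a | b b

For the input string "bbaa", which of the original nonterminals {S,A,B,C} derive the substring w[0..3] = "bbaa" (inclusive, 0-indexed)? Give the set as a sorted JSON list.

CNF form of G:
  S -> B X2 | T1 A | a
  A -> B A | a | b
  B -> T0 T0
  C -> C T1 | T0 T0 | a
  T0 -> b
  T1 -> a
  X2 -> T1 C

Fill CYK table bottom-up (cells [i..j] with 0 ≤ i ≤ j ≤ 3 only):
  T[0,0] 'b' = {A,T0}  orig:{A}
  T[1,1] 'b' = {A,T0}  orig:{A}
  T[2,2] 'a' = {A,C,S,T1}  orig:{A,C,S}
  T[3,3] 'a' = {A,C,S,T1}  orig:{A,C,S}
  T[0,1] 'bb' = {B,C}
  T[1,2] 'ba' = ∅
  T[2,3] 'aa' = {C,S,X2}  orig:{C,S}
  T[0,2] 'bba' = {A,C}
  T[1,3] 'baa' = ∅
  T[0,3] 'bbaa' = {C,S}

Original NTs in T[0,3] deriving "bbaa": ["C", "S"]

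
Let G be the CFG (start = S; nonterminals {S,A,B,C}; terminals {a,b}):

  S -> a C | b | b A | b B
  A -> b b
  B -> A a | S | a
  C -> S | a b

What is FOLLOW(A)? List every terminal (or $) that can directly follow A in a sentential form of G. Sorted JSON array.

FIRST sets, iterate to fixpoint:
iter 1:
  A via A→b b: +{b}
  B via B→A a: +{b}
  B via B→a: +{a}
  C via C→a b: +{a}
  S via S→a C: +{a}
  S via S→b: +{b}
  FIRST[S]={a,b}  FIRST[A]={b}  FIRST[B]={a,b}  FIRST[C]={a}
iter 2:
  C via C→S: +{b}
  FIRST[S]={a,b}  FIRST[A]={b}  FIRST[B]={a,b}  FIRST[C]={a,b}
iter 3: (stable)
  FIRST[S]={a,b}  FIRST[A]={b}  FIRST[B]={a,b}  FIRST[C]={a,b}

FOLLOW iteration:
initialize: $ ∈ FOLLOW(S)
iter 1:
  B→A a: FOLLOW(A) ⊇ FIRST(a) = {a}; new: +{a}
  S→a C: FOLLOW(C) ⊇ FOLLOW(S) ⊇ {$}; new: +{$}
  S→b A: FOLLOW(A) ⊇ FOLLOW(S) ⊇ {$}; new: +{$}
  S→b B: FOLLOW(B) ⊇ FOLLOW(S) ⊇ {$}; new: +{$}
  FOLLOW(S)={$}  FOLLOW(A)={$,a}  FOLLOW(B)={$}  FOLLOW(C)={$}
iter 2: (stable)
  FOLLOW(S)={$}  FOLLOW(A)={$,a}  FOLLOW(B)={$}  FOLLOW(C)={$}

FOLLOW(A) = ["$", "a"]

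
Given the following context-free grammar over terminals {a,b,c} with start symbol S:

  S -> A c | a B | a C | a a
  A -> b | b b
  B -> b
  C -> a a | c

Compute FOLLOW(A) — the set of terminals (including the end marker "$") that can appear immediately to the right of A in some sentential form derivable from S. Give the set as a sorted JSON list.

FIRST iteration:
[1]
  A via A→b: +{b}
  B via B→b: +{b}
  C via C→a a: +{a}
  C via C→c: +{c}
  S via S→A c: +{b}
  S via S→a B: +{a}
  FIRST(S)={a,b}  FIRST(A)={b}  FIRST(B)={b}  FIRST(C)={a,c}
[2] (stable)
  FIRST(S)={a,b}  FIRST(A)={b}  FIRST(B)={b}  FIRST(C)={a,c}

FOLLOW iteration:
FOLLOW(S) := {$}
pass 1:
  S→A c: FOLLOW(A) ⊇ FIRST(c) = {c}; new: +{c}
  S→a B: FOLLOW(B) ⊇ FOLLOW(S) ⊇ {$}; new: +{$}
  S→a C: FOLLOW(C) ⊇ FOLLOW(S) ⊇ {$}; new: +{$}
  FOLLOW(S)={$}  FOLLOW(A)={c}  FOLLOW(B)={$}  FOLLOW(C)={$}
pass 2: done
  FOLLOW(S)={$}  FOLLOW(A)={c}  FOLLOW(B)={$}  FOLLOW(C)={$}

FOLLOW(A) = ["c"]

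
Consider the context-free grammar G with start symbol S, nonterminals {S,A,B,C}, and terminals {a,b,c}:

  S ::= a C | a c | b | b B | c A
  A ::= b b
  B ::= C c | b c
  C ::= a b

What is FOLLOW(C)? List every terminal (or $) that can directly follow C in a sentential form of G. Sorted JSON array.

FIRST sets, iterate to fixpoint:
[1]
  A via A→b b: +{b}
  B via B→b c: +{b}
  C via C→a b: +{a}
  S via S→a C: +{a}
  S via S→b: +{b}
  S via S→c A: +{c}
  FIRST[S]={a,b,c}  FIRST[A]={b}  FIRST[B]={b}  FIRST[C]={a}
[2]
  B via B→C c: +{a}
  FIRST[S]={a,b,c}  FIRST[A]={b}  FIRST[B]={a,b}  FIRST[C]={a}
[3] (no change)
  FIRST[S]={a,b,c}  FIRST[A]={b}  FIRST[B]={a,b}  FIRST[C]={a}

FOLLOW iteration:
initialize: $ ∈ FOLLOW(S)
[1]
  B→C c: FOLLOW(C) ⊇ FIRST(c) = {c}; new: +{c}
  S→a C: FOLLOW(C) ⊇ FOLLOW(S) ⊇ {$}; new: +{$}
  S→b B: FOLLOW(B) ⊇ FOLLOW(S) ⊇ {$}; new: +{$}
  S→c A: FOLLOW(A) ⊇ FOLLOW(S) ⊇ {$}; new: +{$}
  FOLLOW[S]={$}  FOLLOW[A]={$}  FOLLOW[B]={$}  FOLLOW[C]={$,c}
[2] (stable)
  FOLLOW[S]={$}  FOLLOW[A]={$}  FOLLOW[B]={$}  FOLLOW[C]={$,c}

FOLLOW(C) = ["$", "c"]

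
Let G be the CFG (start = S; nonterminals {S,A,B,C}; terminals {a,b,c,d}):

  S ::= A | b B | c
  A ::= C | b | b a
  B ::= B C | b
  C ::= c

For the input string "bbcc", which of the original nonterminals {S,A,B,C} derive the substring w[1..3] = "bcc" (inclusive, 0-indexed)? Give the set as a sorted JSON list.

Convert to CNF:
  S -> T0 B | T0 T1 | b | c
  A -> T0 T1 | b | c
  B -> B C | b
  C -> c
  T0 -> b
  T1 -> a

CYK table (by increasing span) — only the sub-triangle for w[1..3]:
  T[1,1] 'b' = {A,B,S,T0}  orig:{A,B,S}
  T[2,2] 'c' = {A,C,S}
  T[3,3] 'c' = {A,C,S}
  T[1,2] 'bc' = {B}
  T[2,3] 'cc' = ∅
  T[1,3] 'bcc' = {B}

Original NTs in T[1,3] deriving "bcc": ["B"]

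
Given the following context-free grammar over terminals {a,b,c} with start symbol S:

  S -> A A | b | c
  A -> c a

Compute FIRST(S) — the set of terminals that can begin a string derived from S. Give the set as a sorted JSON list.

Compute FIRST by fixpoint:
[1]
  A via A→c a: +{c}
  S via S→A A: +{c}
  S via S→b: +{b}
  FIRST[S]={b,c}  FIRST[A]={c}
[2] (no change)
  FIRST[S]={b,c}  FIRST[A]={c}

FIRST(S) = ["b", "c"]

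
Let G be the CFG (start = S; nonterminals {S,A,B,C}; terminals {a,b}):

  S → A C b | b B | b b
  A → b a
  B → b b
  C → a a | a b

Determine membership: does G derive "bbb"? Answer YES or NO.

CNF form of G:
  S -> A X2 | T0 B | T0 T0
  A -> T0 T1
  B -> T0 T0
  C -> T1 T0 | T1 T1
  T0 -> b
  T1 -> a
  X2 -> C T0

CYK fill:
  T[0,0] 'b' = {T0}  orig:{}
  T[1,1] 'b' = {T0}  orig:{}
  T[2,2] 'b' = {T0}  orig:{}
  T[0,1] 'bb' = {B,S}
  T[1,2] 'bb' = {B,S}
  T[0,2] 'bbb' = {S}

S ∈ T[0,2] ⇒ YES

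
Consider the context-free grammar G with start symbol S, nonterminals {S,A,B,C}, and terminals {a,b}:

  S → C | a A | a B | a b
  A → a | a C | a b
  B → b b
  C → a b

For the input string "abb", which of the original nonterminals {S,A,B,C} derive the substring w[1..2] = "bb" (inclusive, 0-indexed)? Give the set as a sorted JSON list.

Convert to CNF:
  S -> T0 A | T0 B | T0 T1
  A -> T0 C | T0 T1 | a
  B -> T1 T1
  C -> T0 T1
  T0 -> a
  T1 -> b

CYK fill — only the sub-triangle for w[1..2]:
  T[1,1] 'b' = {T1}  orig:{}
  T[2,2] 'b' = {T1}  orig:{}
  T[1,2] 'bb' = {B}

Original NTs in T[1,2] deriving "bb": ["B"]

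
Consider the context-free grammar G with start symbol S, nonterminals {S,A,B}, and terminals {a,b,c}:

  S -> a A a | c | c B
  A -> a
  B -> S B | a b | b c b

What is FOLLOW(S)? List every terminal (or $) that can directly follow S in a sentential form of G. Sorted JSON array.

Compute FIRST by fixpoint:
iter 1:
  A via A→a: +{a}
  B via B→a b: +{a}
  B via B→b c b: +{b}
  S via S→a A a: +{a}
  S via S→c: +{c}
  FIRST[S]={a,c}  FIRST[A]={a}  FIRST[B]={a,b}
iter 2:
  B via B→S B: +{c}
  FIRST[S]={a,c}  FIRST[A]={a}  FIRST[B]={a,b,c}
iter 3: done
  FIRST[S]={a,c}  FIRST[A]={a}  FIRST[B]={a,b,c}

FOLLOW sets:
FOLLOW(S) := {$}
round 1:
  B→S B: FOLLOW(S) ⊇ FIRST(B) = {a,b,c}; new: +{a,b,c}
  S→a A a: FOLLOW(A) ⊇ FIRST(a) = {a}; new: +{a}
  S→c B: FOLLOW(B) ⊇ FOLLOW(S) ⊇ {$,a,b,c}; new: +{$,a,b,c}
  FOLLOW[S]={$,a,b,c}  FOLLOW[A]={a}  FOLLOW[B]={$,a,b,c}
round 2: — fixpoint
  FOLLOW[S]={$,a,b,c}  FOLLOW[A]={a}  FOLLOW[B]={$,a,b,c}

FOLLOW(S) = ["$", "a", "b", "c"]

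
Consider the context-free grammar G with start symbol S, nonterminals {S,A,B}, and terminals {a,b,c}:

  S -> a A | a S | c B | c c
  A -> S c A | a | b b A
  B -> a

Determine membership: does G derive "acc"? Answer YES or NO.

Convert to CNF:
  S -> T0 B | T0 T0 | T2 A | T2 S
  A -> S X3 | T1 X4 | a
  B -> a
  T0 -> c
  T1 -> b
  T2 -> a
  X3 -> T0 A
  X4 -> T1 A

CYK fill:
  [0..0]={A,B,T2}  "a"  orig:{A,B}
  [1..1]={T0}  "c"  orig:{}
  [2..2]={T0}  "c"  orig:{}
  [0..1]=∅  "ac"
  [1..2]={S}  "cc"
  [0..2]={S}  "acc"

S ∈ T[0,2] ⇒ YES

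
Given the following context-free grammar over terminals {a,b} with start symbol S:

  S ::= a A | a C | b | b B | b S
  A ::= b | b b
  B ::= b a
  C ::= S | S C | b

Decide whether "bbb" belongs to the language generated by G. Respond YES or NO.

Convert to CNF:
  S -> T0 B | T0 S | T1 A | T1 C | b
  A -> T0 T0 | b
  B -> T0 T1
  C -> S C | T0 B | T0 S | T1 A | T1 C | b
  T0 -> b
  T1 -> a

Fill CYK table bottom-up:
  cell(0,0) b: {A,C,S,T0}  orig:{A,C,S}
  cell(1,1) b: {A,C,S,T0}  orig:{A,C,S}
  cell(2,2) b: {A,C,S,T0}  orig:{A,C,S}
  cell(0,1) bb: {A,C,S}
  cell(1,2) bb: {A,C,S}
  cell(0,2) bbb: {C,S}

S ∈ T[0,2] ⇒ YES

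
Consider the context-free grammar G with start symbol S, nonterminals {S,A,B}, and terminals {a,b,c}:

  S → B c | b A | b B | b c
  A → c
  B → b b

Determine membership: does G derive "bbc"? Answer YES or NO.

Convert to CNF:
  S -> B T1 | T0 A | T0 B | T0 T1
  A -> c
  B -> T0 T0
  T0 -> b
  T1 -> c

CYK table (by increasing span):
  cell(0,0) b: {T0}  orig:{}
  cell(1,1) b: {T0}  orig:{}
  cell(2,2) c: {A,T1}  orig:{A}
  cell(0,1) bb: {B}
  cell(1,2) bc: {S}
  cell(0,2) bbc: {S}

S ∈ T[0,2] ⇒ YES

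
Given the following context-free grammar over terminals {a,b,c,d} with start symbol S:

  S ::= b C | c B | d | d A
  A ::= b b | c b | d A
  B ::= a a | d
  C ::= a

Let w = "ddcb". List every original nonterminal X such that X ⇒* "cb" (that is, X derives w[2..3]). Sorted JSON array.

CNF form of G:
  S -> T0 C | T1 B | T2 A | d
  A -> T0 T0 | T1 T0 | T2 A
  B -> T3 T3 | d
  C -> a
  T0 -> b
  T1 -> c
  T2 -> d
  T3 -> a

CYK table (by increasing span), restricted to cells inside w[2..3]:
  T[2,2] 'c' = {T1}  orig:{}
  T[3,3] 'b' = {T0}  orig:{}
  T[2,3] 'cb' = {A}

Original NTs in T[2,3] deriving "cb": ["A"]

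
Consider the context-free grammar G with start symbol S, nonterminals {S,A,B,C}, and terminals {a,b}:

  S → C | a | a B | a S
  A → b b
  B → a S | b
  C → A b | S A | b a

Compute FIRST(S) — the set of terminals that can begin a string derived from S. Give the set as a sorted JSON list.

FIRST iteration:
iter 1:
  A via A→b b: +{b}
  B via B→a S: +{a}
  B via B→b: +{b}
  C via C→A b: +{b}
  S via S→C: +{b}
  S via S→a: +{a}
  FIRST[S]={a,b}  FIRST[A]={b}  FIRST[B]={a,b}  FIRST[C]={b}
iter 2:
  C via C→S A: +{a}
  FIRST[S]={a,b}  FIRST[A]={b}  FIRST[B]={a,b}  FIRST[C]={a,b}
iter 3: (no change)
  FIRST[S]={a,b}  FIRST[A]={b}  FIRST[B]={a,b}  FIRST[C]={a,b}

FIRST(S) = ["a", "b"]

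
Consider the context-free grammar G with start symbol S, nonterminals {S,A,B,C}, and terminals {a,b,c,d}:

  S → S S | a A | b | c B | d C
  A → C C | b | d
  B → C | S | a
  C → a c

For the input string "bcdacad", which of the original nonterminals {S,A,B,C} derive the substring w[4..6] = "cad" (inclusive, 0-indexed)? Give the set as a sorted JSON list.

Convert to CNF:
  S -> S S | T0 A | T1 B | T2 C | b
  A -> C C | b | d
  B -> S S | T0 A | T0 T1 | T1 B | T2 C | a | b
  C -> T0 T1
  T0 -> a
  T1 -> c
  T2 -> d

Fill CYK table bottom-up, restricted to cells inside w[4..6]:
  cell(4,4) c: {T1}  orig:{}
  cell(5,5) a: {B,T0}  orig:{B}
  cell(6,6) d: {A,T2}  orig:{A}
  cell(4,5) ca: {B,S}
  cell(5,6) ad: {B,S}
  cell(4,6) cad: {B,S}

Original NTs in T[4,6] deriving "cad": ["B", "S"]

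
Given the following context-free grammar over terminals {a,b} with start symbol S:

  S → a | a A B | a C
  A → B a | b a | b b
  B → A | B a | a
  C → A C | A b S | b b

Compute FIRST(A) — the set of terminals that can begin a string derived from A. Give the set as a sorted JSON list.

Compute FIRST by fixpoint:
iter 1:
  A via A→b a: +{b}
  B via B→A: +{b}
  B via B→a: +{a}
  C via C→A C: +{b}
  S via S→a: +{a}
  S: {a}  A: {b}  B: {a,b}  C: {b}
iter 2:
  A via A→B a: +{a}
  C via C→A C: +{a}
  S: {a}  A: {a,b}  B: {a,b}  C: {a,b}
iter 3: — fixpoint
  S: {a}  A: {a,b}  B: {a,b}  C: {a,b}

FIRST(A) = ["a", "b"]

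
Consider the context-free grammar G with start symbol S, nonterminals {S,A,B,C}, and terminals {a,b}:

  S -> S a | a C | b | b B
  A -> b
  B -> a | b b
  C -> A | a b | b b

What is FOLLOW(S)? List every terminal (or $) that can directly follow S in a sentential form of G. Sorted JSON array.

FIRST sets, iterate to fixpoint:
pass 1:
  A via A→b: +{b}
  B via B→a: +{a}
  B via B→b b: +{b}
  C via C→A: +{b}
  C via C→a b: +{a}
  S via S→a C: +{a}
  S via S→b: +{b}
  FIRST(S)={a,b}  FIRST(A)={b}  FIRST(B)={a,b}  FIRST(C)={a,b}
pass 2: — fixpoint
  FIRST(S)={a,b}  FIRST(A)={b}  FIRST(B)={a,b}  FIRST(C)={a,b}

Compute FOLLOW by fixpoint:
FOLLOW(S) := {$}
pass 1:
  S→S a: FOLLOW(S) ⊇ FIRST(a) = {a}; new: +{a}
  S→a C: FOLLOW(C) ⊇ FOLLOW(S) ⊇ {$,a}; new: +{$,a}
  S→b B: FOLLOW(B) ⊇ FOLLOW(S) ⊇ {$,a}; new: +{$,a}
  S: {$,a}  A: {}  B: {$,a}  C: {$,a}
pass 2:
  C→A: FOLLOW(A) ⊇ FOLLOW(C) ⊇ {$,a}; new: +{$,a}
  S: {$,a}  A: {$,a}  B: {$,a}  C: {$,a}
pass 3: — fixpoint
  S: {$,a}  A: {$,a}  B: {$,a}  C: {$,a}

FOLLOW(S) = ["$", "a"]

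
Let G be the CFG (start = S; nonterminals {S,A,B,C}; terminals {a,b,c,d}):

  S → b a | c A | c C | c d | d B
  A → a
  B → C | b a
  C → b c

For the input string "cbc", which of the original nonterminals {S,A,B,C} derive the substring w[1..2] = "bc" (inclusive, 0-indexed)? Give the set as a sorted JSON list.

CNF form of G:
  S -> T0 T1 | T2 A | T2 C | T2 T3 | T3 B
  A -> a
  B -> T0 T1 | T0 T2
  C -> T0 T2
  T0 -> b
  T1 -> a
  T2 -> c
  T3 -> d

CYK fill (cells [i..j] with 1 ≤ i ≤ j ≤ 2 only):
  T[1,1] 'b' = {T0}  orig:{}
  T[2,2] 'c' = {T2}  orig:{}
  T[1,2] 'bc' = {B,C}

Original NTs in T[1,2] deriving "bc": ["B", "C"]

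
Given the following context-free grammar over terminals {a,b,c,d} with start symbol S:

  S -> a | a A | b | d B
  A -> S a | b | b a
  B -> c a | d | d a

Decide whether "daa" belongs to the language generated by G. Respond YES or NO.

CNF form of G:
  S -> T0 A | T3 B | a | b
  A -> S T0 | T1 T0 | b
  B -> T2 T0 | T3 T0 | d
  T0 -> a
  T1 -> b
  T2 -> c
  T3 -> d

Fill CYK table bottom-up:
  cell(0,0) d: {B,T3}  orig:{B}
  cell(1,1) a: {S,T0}  orig:{S}
  cell(2,2) a: {S,T0}  orig:{S}
  cell(0,1) da: {B}
  cell(1,2) aa: {A}
  cell(0,2) daa: ∅

S ∉ T[0,2] ⇒ NO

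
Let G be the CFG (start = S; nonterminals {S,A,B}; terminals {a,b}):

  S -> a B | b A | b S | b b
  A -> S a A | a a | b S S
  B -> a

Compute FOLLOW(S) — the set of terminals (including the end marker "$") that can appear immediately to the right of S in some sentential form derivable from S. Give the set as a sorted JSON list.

Compute FIRST by fixpoint:
[1]
  A via A→a a: +{a}
  A via A→b S S: +{b}
  B via B→a: +{a}
  S via S→a B: +{a}
  S via S→b A: +{b}
  FIRST[S]={a,b}  FIRST[A]={a,b}  FIRST[B]={a}
[2] (no change)
  FIRST[S]={a,b}  FIRST[A]={a,b}  FIRST[B]={a}

FOLLOW iteration:
initialize: $ ∈ FOLLOW(S)
pass 1:
  A→S a A: FOLLOW(S) ⊇ FIRST(a) = {a}; new: +{a}
  A→b S S: FOLLOW(S) ⊇ FIRST(S) = {a,b}; new: +{b}
  S→a B: FOLLOW(B) ⊇ FOLLOW(S) ⊇ {$,a,b}; new: +{$,a,b}
  S→b A: FOLLOW(A) ⊇ FOLLOW(S) ⊇ {$,a,b}; new: +{$,a,b}
  FOLLOW(S)={$,a,b}  FOLLOW(A)={$,a,b}  FOLLOW(B)={$,a,b}
pass 2: — fixpoint
  FOLLOW(S)={$,a,b}  FOLLOW(A)={$,a,b}  FOLLOW(B)={$,a,b}

FOLLOW(S) = ["$", "a", "b"]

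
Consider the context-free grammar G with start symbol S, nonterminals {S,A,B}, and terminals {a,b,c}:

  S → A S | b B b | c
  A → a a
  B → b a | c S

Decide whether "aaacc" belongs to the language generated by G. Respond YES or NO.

CNF form of G:
  S -> A S | T1 X3 | c
  A -> T0 T0
  B -> T1 T0 | T2 S
  T0 -> a
  T1 -> b
  T2 -> c
  X3 -> B T1

Fill CYK table bottom-up:
  T[0,0] 'a' = {T0}  orig:{}
  T[1,1] 'a' = {T0}  orig:{}
  T[2,2] 'a' = {T0}  orig:{}
  T[3,3] 'c' = {S,T2}  orig:{S}
  T[4,4] 'c' = {S,T2}  orig:{S}
  T[0,1] 'aa' = {A}
  T[1,2] 'aa' = {A}
  T[2,3] 'ac' = ∅
  T[3,4] 'cc' = {B}
  T[0,2] 'aaa' = ∅
  T[1,3] 'aac' = {S}
  T[2,4] 'acc' = ∅
  T[0,3] 'aaac' = ∅
  T[1,4] 'aacc' = ∅
  T[0,4] 'aaacc' = ∅

S ∉ T[0,4] ⇒ NO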